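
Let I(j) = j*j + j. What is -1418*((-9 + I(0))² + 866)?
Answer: -1342846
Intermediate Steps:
I(j) = j + j² (I(j) = j² + j = j + j²)
-1418*((-9 + I(0))² + 866) = -1418*((-9 + 0*(1 + 0))² + 866) = -1418*((-9 + 0*1)² + 866) = -1418*((-9 + 0)² + 866) = -1418*((-9)² + 866) = -1418*(81 + 866) = -1418*947 = -1342846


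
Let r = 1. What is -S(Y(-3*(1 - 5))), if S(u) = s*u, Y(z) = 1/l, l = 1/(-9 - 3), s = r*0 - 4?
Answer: -48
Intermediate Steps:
s = -4 (s = 1*0 - 4 = 0 - 4 = -4)
l = -1/12 (l = 1/(-12) = -1/12 ≈ -0.083333)
Y(z) = -12 (Y(z) = 1/(-1/12) = -12)
S(u) = -4*u
-S(Y(-3*(1 - 5))) = -(-4)*(-12) = -1*48 = -48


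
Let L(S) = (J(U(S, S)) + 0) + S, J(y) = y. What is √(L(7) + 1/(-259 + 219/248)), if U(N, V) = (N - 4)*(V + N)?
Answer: √200769669057/64013 ≈ 6.9997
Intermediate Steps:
U(N, V) = (-4 + N)*(N + V)
L(S) = -7*S + 2*S² (L(S) = ((S² - 4*S - 4*S + S*S) + 0) + S = ((S² - 4*S - 4*S + S²) + 0) + S = ((-8*S + 2*S²) + 0) + S = (-8*S + 2*S²) + S = -7*S + 2*S²)
√(L(7) + 1/(-259 + 219/248)) = √(7*(-7 + 2*7) + 1/(-259 + 219/248)) = √(7*(-7 + 14) + 1/(-259 + 219*(1/248))) = √(7*7 + 1/(-259 + 219/248)) = √(49 + 1/(-64013/248)) = √(49 - 248/64013) = √(3136389/64013) = √200769669057/64013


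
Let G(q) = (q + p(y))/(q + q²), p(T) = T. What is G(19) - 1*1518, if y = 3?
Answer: -288409/190 ≈ -1517.9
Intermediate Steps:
G(q) = (3 + q)/(q + q²) (G(q) = (q + 3)/(q + q²) = (3 + q)/(q + q²))
G(19) - 1*1518 = (3 + 19)/(19*(1 + 19)) - 1*1518 = (1/19)*22/20 - 1518 = (1/19)*(1/20)*22 - 1518 = 11/190 - 1518 = -288409/190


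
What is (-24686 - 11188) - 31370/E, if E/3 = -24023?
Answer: -2585371936/72069 ≈ -35874.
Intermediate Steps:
E = -72069 (E = 3*(-24023) = -72069)
(-24686 - 11188) - 31370/E = (-24686 - 11188) - 31370/(-72069) = -35874 - 31370*(-1/72069) = -35874 + 31370/72069 = -2585371936/72069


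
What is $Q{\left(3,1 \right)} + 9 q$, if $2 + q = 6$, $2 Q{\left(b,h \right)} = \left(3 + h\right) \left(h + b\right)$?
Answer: $44$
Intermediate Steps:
$Q{\left(b,h \right)} = \frac{\left(3 + h\right) \left(b + h\right)}{2}$ ($Q{\left(b,h \right)} = \frac{\left(3 + h\right) \left(h + b\right)}{2} = \frac{\left(3 + h\right) \left(b + h\right)}{2}$)
$q = 4$ ($q = -2 + 6 = 4$)
$Q{\left(3,1 \right)} + 9 q = \left(\frac{1^{2}}{2} + \frac{3}{2} \cdot 3 + \frac{3}{2} \cdot 1 + \frac{1}{2} \cdot 3 \cdot 1\right) + 9 \cdot 4 = \left(\frac{1}{2} \cdot 1 + \frac{9}{2} + \frac{3}{2} + \frac{3}{2}\right) + 36 = \left(\frac{1}{2} + \frac{9}{2} + \frac{3}{2} + \frac{3}{2}\right) + 36 = 8 + 36 = 44$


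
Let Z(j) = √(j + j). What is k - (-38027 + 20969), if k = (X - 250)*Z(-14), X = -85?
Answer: 17058 - 670*I*√7 ≈ 17058.0 - 1772.7*I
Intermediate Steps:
Z(j) = √2*√j (Z(j) = √(2*j) = √2*√j)
k = -670*I*√7 (k = (-85 - 250)*(√2*√(-14)) = -335*√2*I*√14 = -670*I*√7 ≈ -1772.7*I)
k - (-38027 + 20969) = -670*I*√7 - (-38027 + 20969) = -670*I*√7 - 1*(-17058) = -670*I*√7 + 17058 = 17058 - 670*I*√7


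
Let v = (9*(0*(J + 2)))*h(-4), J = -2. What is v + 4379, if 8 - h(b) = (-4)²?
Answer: 4379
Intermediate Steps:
h(b) = -8 (h(b) = 8 - 1*(-4)² = 8 - 1*16 = 8 - 16 = -8)
v = 0 (v = (9*(0*(-2 + 2)))*(-8) = (9*(0*0))*(-8) = (9*0)*(-8) = 0*(-8) = 0)
v + 4379 = 0 + 4379 = 4379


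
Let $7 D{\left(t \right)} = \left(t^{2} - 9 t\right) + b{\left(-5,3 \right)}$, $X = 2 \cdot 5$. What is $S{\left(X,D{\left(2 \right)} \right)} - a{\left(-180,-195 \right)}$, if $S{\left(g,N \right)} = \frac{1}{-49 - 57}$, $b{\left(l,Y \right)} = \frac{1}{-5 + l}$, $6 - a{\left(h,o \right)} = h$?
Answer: $- \frac{19717}{106} \approx -186.01$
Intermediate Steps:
$a{\left(h,o \right)} = 6 - h$
$X = 10$
$D{\left(t \right)} = - \frac{1}{70} - \frac{9 t}{7} + \frac{t^{2}}{7}$ ($D{\left(t \right)} = \frac{\left(t^{2} - 9 t\right) + \frac{1}{-5 - 5}}{7} = \frac{\left(t^{2} - 9 t\right) + \frac{1}{-10}}{7} = \frac{\left(t^{2} - 9 t\right) - \frac{1}{10}}{7} = \frac{- \frac{1}{10} + t^{2} - 9 t}{7} = - \frac{1}{70} - \frac{9 t}{7} + \frac{t^{2}}{7}$)
$S{\left(g,N \right)} = - \frac{1}{106}$ ($S{\left(g,N \right)} = \frac{1}{-106} = - \frac{1}{106}$)
$S{\left(X,D{\left(2 \right)} \right)} - a{\left(-180,-195 \right)} = - \frac{1}{106} - \left(6 - -180\right) = - \frac{1}{106} - \left(6 + 180\right) = - \frac{1}{106} - 186 = - \frac{19717}{106}$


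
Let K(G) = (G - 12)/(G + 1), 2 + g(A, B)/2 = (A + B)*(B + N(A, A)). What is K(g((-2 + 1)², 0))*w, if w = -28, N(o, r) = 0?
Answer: -448/3 ≈ -149.33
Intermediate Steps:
g(A, B) = -4 + 2*B*(A + B) (g(A, B) = -4 + 2*((A + B)*(B + 0)) = -4 + 2*((A + B)*B) = -4 + 2*(B*(A + B)) = -4 + 2*B*(A + B))
K(G) = (-12 + G)/(1 + G)
K(g((-2 + 1)², 0))*w = ((-12 + (-4 + 2*0² + 2*(-2 + 1)²*0))/(1 + (-4 + 2*0² + 2*(-2 + 1)²*0)))*(-28) = ((-12 + (-4 + 2*0 + 2*(-1)²*0))/(1 + (-4 + 2*0 + 2*(-1)²*0)))*(-28) = ((-12 + (-4 + 0 + 2*1*0))/(1 + (-4 + 0 + 2*1*0)))*(-28) = ((-12 + (-4 + 0 + 0))/(1 + (-4 + 0 + 0)))*(-28) = ((-12 - 4)/(1 - 4))*(-28) = (-16/(-3))*(-28) = -⅓*(-16)*(-28) = (16/3)*(-28) = -448/3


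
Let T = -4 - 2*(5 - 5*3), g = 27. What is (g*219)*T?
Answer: 94608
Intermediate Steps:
T = 16 (T = -4 - 2*(5 - 15) = -4 - 2*(-10) = -4 + 20 = 16)
(g*219)*T = (27*219)*16 = 5913*16 = 94608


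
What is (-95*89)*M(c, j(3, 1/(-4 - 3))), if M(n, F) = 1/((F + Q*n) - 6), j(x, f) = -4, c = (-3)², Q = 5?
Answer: -1691/7 ≈ -241.57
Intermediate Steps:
c = 9
M(n, F) = 1/(-6 + F + 5*n) (M(n, F) = 1/((F + 5*n) - 6) = 1/(-6 + F + 5*n))
(-95*89)*M(c, j(3, 1/(-4 - 3))) = (-95*89)/(-6 - 4 + 5*9) = -8455/(-6 - 4 + 45) = -8455/35 = -8455*1/35 = -1691/7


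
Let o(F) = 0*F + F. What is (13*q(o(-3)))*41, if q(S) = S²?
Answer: 4797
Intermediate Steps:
o(F) = F (o(F) = 0 + F = F)
(13*q(o(-3)))*41 = (13*(-3)²)*41 = (13*9)*41 = 117*41 = 4797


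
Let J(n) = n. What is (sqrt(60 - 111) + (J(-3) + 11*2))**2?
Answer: (19 + I*sqrt(51))**2 ≈ 310.0 + 271.37*I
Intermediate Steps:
(sqrt(60 - 111) + (J(-3) + 11*2))**2 = (sqrt(60 - 111) + (-3 + 11*2))**2 = (sqrt(-51) + (-3 + 22))**2 = (I*sqrt(51) + 19)**2 = (19 + I*sqrt(51))**2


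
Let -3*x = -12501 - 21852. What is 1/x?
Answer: 1/11451 ≈ 8.7329e-5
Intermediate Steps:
x = 11451 (x = -(-12501 - 21852)/3 = -⅓*(-34353) = 11451)
1/x = 1/11451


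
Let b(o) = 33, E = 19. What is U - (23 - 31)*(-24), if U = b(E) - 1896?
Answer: -2055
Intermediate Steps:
U = -1863 (U = 33 - 1896 = -1863)
U - (23 - 31)*(-24) = -1863 - (23 - 31)*(-24) = -1863 - (-8)*(-24) = -1863 - 1*192 = -1863 - 192 = -2055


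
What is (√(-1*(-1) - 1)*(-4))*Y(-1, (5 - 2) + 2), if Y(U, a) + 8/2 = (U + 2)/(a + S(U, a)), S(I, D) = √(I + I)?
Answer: 0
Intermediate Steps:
S(I, D) = √2*√I (S(I, D) = √(2*I) = √2*√I)
Y(U, a) = -4 + (2 + U)/(a + √2*√U) (Y(U, a) = -4 + (U + 2)/(a + √2*√U) = -4 + (2 + U)/(a + √2*√U))
(√(-1*(-1) - 1)*(-4))*Y(-1, (5 - 2) + 2) = (√(-1*(-1) - 1)*(-4))*((2 - 1 - 4*((5 - 2) + 2) - 4*√2*√(-1))/(((5 - 2) + 2) + √2*√(-1))) = (√(1 - 1)*(-4))*((2 - 1 - 4*(3 + 2) - 4*√2*I)/((3 + 2) + √2*I)) = (√0*(-4))*((2 - 1 - 4*5 - 4*I*√2)/(5 + I*√2)) = (0*(-4))*((2 - 1 - 20 - 4*I*√2)/(5 + I*√2)) = 0*((-19 - 4*I*√2)/(5 + I*√2)) = 0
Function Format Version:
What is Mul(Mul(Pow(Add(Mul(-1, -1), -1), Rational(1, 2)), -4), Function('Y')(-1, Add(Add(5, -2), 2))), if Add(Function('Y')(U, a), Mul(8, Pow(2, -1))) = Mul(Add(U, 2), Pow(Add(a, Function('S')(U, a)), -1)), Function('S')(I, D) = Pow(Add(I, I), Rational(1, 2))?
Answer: 0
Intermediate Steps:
Function('S')(I, D) = Mul(Pow(2, Rational(1, 2)), Pow(I, Rational(1, 2))) (Function('S')(I, D) = Pow(Mul(2, I), Rational(1, 2)) = Mul(Pow(2, Rational(1, 2)), Pow(I, Rational(1, 2))))
Function('Y')(U, a) = Add(-4, Mul(Pow(Add(a, Mul(Pow(2, Rational(1, 2)), Pow(U, Rational(1, 2)))), -1), Add(2, U))) (Function('Y')(U, a) = Add(-4, Mul(Add(U, 2), Pow(Add(a, Mul(Pow(2, Rational(1, 2)), Pow(U, Rational(1, 2)))), -1))) = Add(-4, Mul(Add(2, U), Pow(Add(a, Mul(Pow(2, Rational(1, 2)), Pow(U, Rational(1, 2)))), -1))) = Add(-4, Mul(Pow(Add(a, Mul(Pow(2, Rational(1, 2)), Pow(U, Rational(1, 2)))), -1), Add(2, U))))
Mul(Mul(Pow(Add(Mul(-1, -1), -1), Rational(1, 2)), -4), Function('Y')(-1, Add(Add(5, -2), 2))) = Mul(Mul(Pow(Add(Mul(-1, -1), -1), Rational(1, 2)), -4), Mul(Pow(Add(Add(Add(5, -2), 2), Mul(Pow(2, Rational(1, 2)), Pow(-1, Rational(1, 2)))), -1), Add(2, -1, Mul(-4, Add(Add(5, -2), 2)), Mul(-4, Pow(2, Rational(1, 2)), Pow(-1, Rational(1, 2)))))) = Mul(Mul(Pow(Add(1, -1), Rational(1, 2)), -4), Mul(Pow(Add(Add(3, 2), Mul(Pow(2, Rational(1, 2)), I)), -1), Add(2, -1, Mul(-4, Add(3, 2)), Mul(-4, Pow(2, Rational(1, 2)), I)))) = Mul(Mul(Pow(0, Rational(1, 2)), -4), Mul(Pow(Add(5, Mul(I, Pow(2, Rational(1, 2)))), -1), Add(2, -1, Mul(-4, 5), Mul(-4, I, Pow(2, Rational(1, 2)))))) = Mul(Mul(0, -4), Mul(Pow(Add(5, Mul(I, Pow(2, Rational(1, 2)))), -1), Add(2, -1, -20, Mul(-4, I, Pow(2, Rational(1, 2)))))) = Mul(0, Mul(Pow(Add(5, Mul(I, Pow(2, Rational(1, 2)))), -1), Add(-19, Mul(-4, I, Pow(2, Rational(1, 2)))))) = 0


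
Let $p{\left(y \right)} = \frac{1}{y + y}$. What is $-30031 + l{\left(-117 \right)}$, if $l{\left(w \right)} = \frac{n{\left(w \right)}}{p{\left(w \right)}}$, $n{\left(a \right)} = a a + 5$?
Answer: $-3234427$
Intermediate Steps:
$p{\left(y \right)} = \frac{1}{2 y}$
$n{\left(a \right)} = 5 + a^{2}$ ($n{\left(a \right)} = a^{2} + 5 = 5 + a^{2}$)
$l{\left(w \right)} = 2 w \left(5 + w^{2}\right)$ ($l{\left(w \right)} = \frac{5 + w^{2}}{\frac{1}{2} \frac{1}{w}} = \left(5 + w^{2}\right) 2 w = 2 w \left(5 + w^{2}\right)$)
$-30031 + l{\left(-117 \right)} = -30031 + 2 \left(-117\right) \left(5 + \left(-117\right)^{2}\right) = -30031 + 2 \left(-117\right) \left(5 + 13689\right) = -30031 + 2 \left(-117\right) 13694 = -30031 - 3204396 = -3234427$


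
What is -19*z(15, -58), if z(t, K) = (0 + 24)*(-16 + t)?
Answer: 456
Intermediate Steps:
z(t, K) = -384 + 24*t (z(t, K) = 24*(-16 + t) = -384 + 24*t)
-19*z(15, -58) = -19*(-384 + 24*15) = -19*(-384 + 360) = -19*(-24) = 456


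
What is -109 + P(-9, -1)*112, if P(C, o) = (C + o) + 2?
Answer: -1005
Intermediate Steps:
P(C, o) = 2 + C + o
-109 + P(-9, -1)*112 = -109 + (2 - 9 - 1)*112 = -109 - 8*112 = -109 - 896 = -1005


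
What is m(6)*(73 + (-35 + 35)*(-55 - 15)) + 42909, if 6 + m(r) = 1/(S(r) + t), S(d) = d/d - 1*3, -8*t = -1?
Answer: 636481/15 ≈ 42432.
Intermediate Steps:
t = ⅛ (t = -⅛*(-1) = ⅛ ≈ 0.12500)
S(d) = -2 (S(d) = 1 - 3 = -2)
m(r) = -98/15 (m(r) = -6 + 1/(-2 + ⅛) = -6 + 1/(-15/8) = -6 - 8/15 = -98/15)
m(6)*(73 + (-35 + 35)*(-55 - 15)) + 42909 = -98*(73 + (-35 + 35)*(-55 - 15))/15 + 42909 = -98*(73 + 0*(-70))/15 + 42909 = -98*(73 + 0)/15 + 42909 = -98/15*73 + 42909 = -7154/15 + 42909 = 636481/15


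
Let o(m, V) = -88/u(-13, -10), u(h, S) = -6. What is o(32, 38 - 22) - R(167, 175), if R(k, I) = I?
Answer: -481/3 ≈ -160.33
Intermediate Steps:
o(m, V) = 44/3 (o(m, V) = -88/(-6) = -88*(-1/6) = 44/3)
o(32, 38 - 22) - R(167, 175) = 44/3 - 1*175 = 44/3 - 175 = -481/3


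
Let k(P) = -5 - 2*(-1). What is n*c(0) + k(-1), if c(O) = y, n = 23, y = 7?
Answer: 158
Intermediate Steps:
c(O) = 7
k(P) = -3 (k(P) = -5 + 2 = -3)
n*c(0) + k(-1) = 23*7 - 3 = 161 - 3 = 158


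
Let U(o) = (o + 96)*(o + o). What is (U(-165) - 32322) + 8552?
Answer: -1000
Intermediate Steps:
U(o) = 2*o*(96 + o) (U(o) = (96 + o)*(2*o) = 2*o*(96 + o))
(U(-165) - 32322) + 8552 = (2*(-165)*(96 - 165) - 32322) + 8552 = (2*(-165)*(-69) - 32322) + 8552 = (22770 - 32322) + 8552 = -9552 + 8552 = -1000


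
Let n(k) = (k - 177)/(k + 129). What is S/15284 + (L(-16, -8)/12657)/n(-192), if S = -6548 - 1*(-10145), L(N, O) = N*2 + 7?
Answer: 1863941689/7931433108 ≈ 0.23501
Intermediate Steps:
L(N, O) = 7 + 2*N (L(N, O) = 2*N + 7 = 7 + 2*N)
n(k) = (-177 + k)/(129 + k)
S = 3597 (S = -6548 + 10145 = 3597)
S/15284 + (L(-16, -8)/12657)/n(-192) = 3597/15284 + ((7 + 2*(-16))/12657)/(((-177 - 192)/(129 - 192))) = 3597*(1/15284) + ((7 - 32)*(1/12657))/((-369/(-63))) = 3597/15284 + (-25*1/12657)/((-1/63*(-369))) = 3597/15284 - 25/(12657*41/7) = 3597/15284 - 25/12657*7/41 = 3597/15284 - 175/518937 = 1863941689/7931433108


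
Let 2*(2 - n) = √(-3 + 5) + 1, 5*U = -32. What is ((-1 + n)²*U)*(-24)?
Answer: 576/5 - 384*√2/5 ≈ 6.5884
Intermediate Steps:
U = -32/5 (U = (⅕)*(-32) = -32/5 ≈ -6.4000)
n = 3/2 - √2/2 (n = 2 - (√(-3 + 5) + 1)/2 = 2 - (√2 + 1)/2 = 2 - (1 + √2)/2 = 2 + (-½ - √2/2) = 3/2 - √2/2 ≈ 0.79289)
((-1 + n)²*U)*(-24) = ((-1 + (3/2 - √2/2))²*(-32/5))*(-24) = ((½ - √2/2)²*(-32/5))*(-24) = -32*(½ - √2/2)²/5*(-24) = 768*(½ - √2/2)²/5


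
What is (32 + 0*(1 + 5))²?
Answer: 1024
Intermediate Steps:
(32 + 0*(1 + 5))² = (32 + 0*6)² = (32 + 0)² = 32² = 1024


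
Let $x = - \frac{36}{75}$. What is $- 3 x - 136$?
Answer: $- \frac{3364}{25} \approx -134.56$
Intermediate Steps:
$x = - \frac{12}{25}$ ($x = \left(-36\right) \frac{1}{75} = - \frac{12}{25} \approx -0.48$)
$- 3 x - 136 = \left(-3\right) \left(- \frac{12}{25}\right) - 136 = \frac{36}{25} - 136 = - \frac{3364}{25}$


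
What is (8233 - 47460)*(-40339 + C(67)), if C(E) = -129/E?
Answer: 106024383134/67 ≈ 1.5825e+9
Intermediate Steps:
(8233 - 47460)*(-40339 + C(67)) = (8233 - 47460)*(-40339 - 129/67) = -39227*(-40339 - 129*1/67) = -39227*(-40339 - 129/67) = -39227*(-2702842/67) = 106024383134/67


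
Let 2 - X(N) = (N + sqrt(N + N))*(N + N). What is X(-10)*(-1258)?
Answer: 249084 - 50320*I*sqrt(5) ≈ 2.4908e+5 - 1.1252e+5*I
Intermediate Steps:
X(N) = 2 - 2*N*(N + sqrt(2)*sqrt(N)) (X(N) = 2 - (N + sqrt(N + N))*(N + N) = 2 - (N + sqrt(2*N))*2*N = 2 - (N + sqrt(2)*sqrt(N))*2*N = 2 - 2*N*(N + sqrt(2)*sqrt(N)))
X(-10)*(-1258) = (2 - 2*(-10)**2 - 2*sqrt(2)*(-10)**(3/2))*(-1258) = (2 - 2*100 - 2*sqrt(2)*(-10*I*sqrt(10)))*(-1258) = (2 - 200 + 40*I*sqrt(5))*(-1258) = (-198 + 40*I*sqrt(5))*(-1258) = 249084 - 50320*I*sqrt(5)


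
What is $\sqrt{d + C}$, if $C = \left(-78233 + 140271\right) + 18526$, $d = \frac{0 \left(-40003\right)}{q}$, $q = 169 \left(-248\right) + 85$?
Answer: $2 \sqrt{20141} \approx 283.84$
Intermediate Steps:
$q = -41827$ ($q = -41912 + 85 = -41827$)
$d = 0$ ($d = \frac{0 \left(-40003\right)}{-41827} = 0 \left(- \frac{1}{41827}\right) = 0$)
$C = 80564$ ($C = 62038 + 18526 = 80564$)
$\sqrt{d + C} = \sqrt{0 + 80564} = \sqrt{80564} = 2 \sqrt{20141}$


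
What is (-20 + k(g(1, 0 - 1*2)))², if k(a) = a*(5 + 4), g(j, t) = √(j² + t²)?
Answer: 805 - 360*√5 ≈ 0.015528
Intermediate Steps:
k(a) = 9*a (k(a) = a*9 = 9*a)
(-20 + k(g(1, 0 - 1*2)))² = (-20 + 9*√(1² + (0 - 1*2)²))² = (-20 + 9*√(1 + (0 - 2)²))² = (-20 + 9*√(1 + (-2)²))² = (-20 + 9*√(1 + 4))² = (-20 + 9*√5)²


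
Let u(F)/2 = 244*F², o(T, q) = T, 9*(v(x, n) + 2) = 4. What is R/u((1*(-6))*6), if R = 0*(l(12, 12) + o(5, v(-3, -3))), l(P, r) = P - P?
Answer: 0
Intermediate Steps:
v(x, n) = -14/9 (v(x, n) = -2 + (⅑)*4 = -2 + 4/9 = -14/9)
u(F) = 488*F² (u(F) = 2*(244*F²) = 488*F²)
l(P, r) = 0
R = 0 (R = 0*(0 + 5) = 0*5 = 0)
R/u((1*(-6))*6) = 0/((488*((1*(-6))*6)²)) = 0/((488*(-6*6)²)) = 0/((488*(-36)²)) = 0/((488*1296)) = 0/632448 = 0*(1/632448) = 0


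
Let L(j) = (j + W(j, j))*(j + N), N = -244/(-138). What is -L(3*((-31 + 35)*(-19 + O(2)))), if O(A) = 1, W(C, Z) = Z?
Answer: -2128608/23 ≈ -92548.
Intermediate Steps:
N = 122/69 (N = -244*(-1/138) = 122/69 ≈ 1.7681)
L(j) = 2*j*(122/69 + j) (L(j) = (j + j)*(j + 122/69) = (2*j)*(122/69 + j) = 2*j*(122/69 + j))
-L(3*((-31 + 35)*(-19 + O(2)))) = -2*3*((-31 + 35)*(-19 + 1))*(122 + 69*(3*((-31 + 35)*(-19 + 1))))/69 = -2*3*(4*(-18))*(122 + 69*(3*(4*(-18))))/69 = -2*3*(-72)*(122 + 69*(3*(-72)))/69 = -2*(-216)*(122 + 69*(-216))/69 = -2*(-216)*(122 - 14904)/69 = -2*(-216)*(-14782)/69 = -1*2128608/23 = -2128608/23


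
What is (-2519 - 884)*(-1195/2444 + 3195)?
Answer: -26568531155/2444 ≈ -1.0871e+7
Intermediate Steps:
(-2519 - 884)*(-1195/2444 + 3195) = -3403*(-1195*1/2444 + 3195) = -3403*(-1195/2444 + 3195) = -3403*7807385/2444 = -26568531155/2444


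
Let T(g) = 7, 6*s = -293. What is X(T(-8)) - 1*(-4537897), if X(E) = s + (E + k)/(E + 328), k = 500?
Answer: 9121077857/2010 ≈ 4.5378e+6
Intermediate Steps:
s = -293/6 (s = (⅙)*(-293) = -293/6 ≈ -48.833)
X(E) = -293/6 + (500 + E)/(328 + E) (X(E) = -293/6 + (E + 500)/(E + 328) = -293/6 + (500 + E)/(328 + E))
X(T(-8)) - 1*(-4537897) = (-93104 - 287*7)/(6*(328 + 7)) - 1*(-4537897) = (⅙)*(-93104 - 2009)/335 + 4537897 = (⅙)*(1/335)*(-95113) + 4537897 = -95113/2010 + 4537897 = 9121077857/2010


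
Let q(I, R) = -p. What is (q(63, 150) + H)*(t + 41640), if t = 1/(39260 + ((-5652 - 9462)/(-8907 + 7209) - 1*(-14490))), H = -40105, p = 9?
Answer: -25412272810644502/15213769 ≈ -1.6703e+9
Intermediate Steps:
q(I, R) = -9 (q(I, R) = -1*9 = -9)
t = 283/15213769 (t = 1/(39260 + (-15114/(-1698) + 14490)) = 1/(39260 + (-15114*(-1/1698) + 14490)) = 1/(39260 + (2519/283 + 14490)) = 1/(39260 + 4103189/283) = 1/(15213769/283) = 283/15213769 ≈ 1.8602e-5)
(q(63, 150) + H)*(t + 41640) = (-9 - 40105)*(283/15213769 + 41640) = -40114*633501341443/15213769 = -25412272810644502/15213769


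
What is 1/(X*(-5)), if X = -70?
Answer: 1/350 ≈ 0.0028571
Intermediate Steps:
1/(X*(-5)) = 1/(-70*(-5)) = 1/350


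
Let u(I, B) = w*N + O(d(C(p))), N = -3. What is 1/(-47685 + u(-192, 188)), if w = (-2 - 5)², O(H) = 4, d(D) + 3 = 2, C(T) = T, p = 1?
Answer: -1/47828 ≈ -2.0908e-5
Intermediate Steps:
d(D) = -1 (d(D) = -3 + 2 = -1)
w = 49 (w = (-7)² = 49)
u(I, B) = -143 (u(I, B) = 49*(-3) + 4 = -147 + 4 = -143)
1/(-47685 + u(-192, 188)) = 1/(-47685 - 143) = 1/(-47828) = -1/47828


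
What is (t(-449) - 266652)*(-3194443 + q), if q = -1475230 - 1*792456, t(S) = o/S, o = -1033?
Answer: 653957299947235/449 ≈ 1.4565e+12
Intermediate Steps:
t(S) = -1033/S
q = -2267686 (q = -1475230 - 792456 = -2267686)
(t(-449) - 266652)*(-3194443 + q) = (-1033/(-449) - 266652)*(-3194443 - 2267686) = (-1033*(-1/449) - 266652)*(-5462129) = (1033/449 - 266652)*(-5462129) = -119725715/449*(-5462129) = 653957299947235/449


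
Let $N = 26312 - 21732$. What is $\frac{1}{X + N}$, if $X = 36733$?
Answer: $\frac{1}{41313} \approx 2.4205 \cdot 10^{-5}$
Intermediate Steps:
$N = 4580$ ($N = 26312 - 21732 = 4580$)
$\frac{1}{X + N} = \frac{1}{36733 + 4580} = \frac{1}{41313}$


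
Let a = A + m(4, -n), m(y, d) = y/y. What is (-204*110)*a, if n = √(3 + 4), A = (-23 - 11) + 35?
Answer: -44880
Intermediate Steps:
A = 1 (A = -34 + 35 = 1)
n = √7 ≈ 2.6458
m(y, d) = 1
a = 2 (a = 1 + 1 = 2)
(-204*110)*a = -204*110*2 = -22440*2 = -44880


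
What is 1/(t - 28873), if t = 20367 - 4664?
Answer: -1/13170 ≈ -7.5930e-5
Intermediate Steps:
t = 15703
1/(t - 28873) = 1/(15703 - 28873) = 1/(-13170) = -1/13170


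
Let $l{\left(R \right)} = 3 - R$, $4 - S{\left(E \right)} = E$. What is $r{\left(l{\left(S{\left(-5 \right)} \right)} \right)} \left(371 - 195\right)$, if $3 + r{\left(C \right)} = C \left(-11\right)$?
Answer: $11088$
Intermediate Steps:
$S{\left(E \right)} = 4 - E$
$r{\left(C \right)} = -3 - 11 C$ ($r{\left(C \right)} = -3 + C \left(-11\right) = -3 - 11 C$)
$r{\left(l{\left(S{\left(-5 \right)} \right)} \right)} \left(371 - 195\right) = \left(-3 - 11 \left(3 - \left(4 - -5\right)\right)\right) \left(371 - 195\right) = \left(-3 - 11 \left(3 - \left(4 + 5\right)\right)\right) 176 = \left(-3 - 11 \left(3 - 9\right)\right) 176 = \left(-3 - -66\right) 176 = \left(-3 + 66\right) 176 = 63 \cdot 176 = 11088$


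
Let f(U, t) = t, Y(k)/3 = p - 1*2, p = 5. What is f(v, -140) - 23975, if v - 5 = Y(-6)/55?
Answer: -24115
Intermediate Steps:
Y(k) = 9 (Y(k) = 3*(5 - 1*2) = 3*(5 - 2) = 3*3 = 9)
v = 284/55 (v = 5 + 9/55 = 284/55 ≈ 5.1636)
f(v, -140) - 23975 = -140 - 23975 = -24115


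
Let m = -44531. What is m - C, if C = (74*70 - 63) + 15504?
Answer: -65152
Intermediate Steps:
C = 20621 (C = (5180 - 63) + 15504 = 5117 + 15504 = 20621)
m - C = -44531 - 1*20621 = -44531 - 20621 = -65152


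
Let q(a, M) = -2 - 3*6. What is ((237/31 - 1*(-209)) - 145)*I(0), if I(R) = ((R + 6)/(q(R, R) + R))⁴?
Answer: 179901/310000 ≈ 0.58033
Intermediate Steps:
q(a, M) = -20 (q(a, M) = -2 - 18 = -20)
I(R) = (6 + R)⁴/(-20 + R)⁴ (I(R) = ((R + 6)/(-20 + R))⁴ = ((6 + R)/(-20 + R))⁴ = (6 + R)⁴/(-20 + R)⁴)
((237/31 - 1*(-209)) - 145)*I(0) = ((237/31 - 1*(-209)) - 145)*((6 + 0)⁴/(-20 + 0)⁴) = ((237*(1/31) + 209) - 145)*(6⁴/(-20)⁴) = ((237/31 + 209) - 145)*((1/160000)*1296) = (6716/31 - 145)*(81/10000) = (2221/31)*(81/10000) = 179901/310000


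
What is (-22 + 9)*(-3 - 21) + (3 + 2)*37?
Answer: 497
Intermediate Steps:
(-22 + 9)*(-3 - 21) + (3 + 2)*37 = -13*(-24) + 5*37 = 312 + 185 = 497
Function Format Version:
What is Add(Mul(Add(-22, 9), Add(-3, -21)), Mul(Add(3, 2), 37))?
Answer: 497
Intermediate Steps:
Add(Mul(Add(-22, 9), Add(-3, -21)), Mul(Add(3, 2), 37)) = Add(Mul(-13, -24), Mul(5, 37)) = Add(312, 185) = 497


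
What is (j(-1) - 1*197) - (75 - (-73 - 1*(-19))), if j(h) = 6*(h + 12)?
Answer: -260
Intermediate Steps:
j(h) = 72 + 6*h (j(h) = 6*(12 + h) = 72 + 6*h)
(j(-1) - 1*197) - (75 - (-73 - 1*(-19))) = ((72 + 6*(-1)) - 1*197) - (75 - (-73 - 1*(-19))) = ((72 - 6) - 197) - (75 - (-73 + 19)) = (66 - 197) - (75 - 1*(-54)) = -131 - (75 + 54) = -131 - 1*129 = -131 - 129 = -260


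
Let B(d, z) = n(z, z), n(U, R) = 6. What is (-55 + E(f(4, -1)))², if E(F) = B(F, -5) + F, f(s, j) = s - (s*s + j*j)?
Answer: 3844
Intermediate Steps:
B(d, z) = 6
f(s, j) = s - j² - s² (f(s, j) = s - (s² + j²) = s - (j² + s²) = s + (-j² - s²) = s - j² - s²)
E(F) = 6 + F
(-55 + E(f(4, -1)))² = (-55 + (6 + (4 - 1*(-1)² - 1*4²)))² = (-55 + (6 + (4 - 1*1 - 1*16)))² = (-55 + (6 + (4 - 1 - 16)))² = (-55 + (6 - 13))² = (-55 - 7)² = (-62)² = 3844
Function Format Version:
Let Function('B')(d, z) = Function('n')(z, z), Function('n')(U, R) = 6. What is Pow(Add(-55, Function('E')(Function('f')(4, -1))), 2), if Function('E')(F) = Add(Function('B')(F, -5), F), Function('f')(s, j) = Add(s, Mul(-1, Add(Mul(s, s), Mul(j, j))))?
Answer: 3844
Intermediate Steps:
Function('B')(d, z) = 6
Function('f')(s, j) = Add(s, Mul(-1, Pow(j, 2)), Mul(-1, Pow(s, 2))) (Function('f')(s, j) = Add(s, Mul(-1, Add(Pow(s, 2), Pow(j, 2)))) = Add(s, Mul(-1, Add(Pow(j, 2), Pow(s, 2)))) = Add(s, Add(Mul(-1, Pow(j, 2)), Mul(-1, Pow(s, 2)))) = Add(s, Mul(-1, Pow(j, 2)), Mul(-1, Pow(s, 2))))
Function('E')(F) = Add(6, F)
Pow(Add(-55, Function('E')(Function('f')(4, -1))), 2) = Pow(Add(-55, Add(6, Add(4, Mul(-1, Pow(-1, 2)), Mul(-1, Pow(4, 2))))), 2) = Pow(Add(-55, Add(6, Add(4, Mul(-1, 1), Mul(-1, 16)))), 2) = Pow(Add(-55, Add(6, Add(4, -1, -16))), 2) = Pow(Add(-55, Add(6, -13)), 2) = Pow(Add(-55, -7), 2) = Pow(-62, 2) = 3844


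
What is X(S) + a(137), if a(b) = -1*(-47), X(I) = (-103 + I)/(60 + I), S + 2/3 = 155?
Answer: 30375/643 ≈ 47.240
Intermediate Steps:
S = 463/3 (S = -2/3 + 155 = 463/3 ≈ 154.33)
X(I) = (-103 + I)/(60 + I)
a(b) = 47
X(S) + a(137) = (-103 + 463/3)/(60 + 463/3) + 47 = (154/3)/(643/3) + 47 = (3/643)*(154/3) + 47 = 154/643 + 47 = 30375/643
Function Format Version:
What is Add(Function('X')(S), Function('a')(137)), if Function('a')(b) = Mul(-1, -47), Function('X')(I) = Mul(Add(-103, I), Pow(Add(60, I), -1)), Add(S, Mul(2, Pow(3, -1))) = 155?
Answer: Rational(30375, 643) ≈ 47.240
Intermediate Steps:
S = Rational(463, 3) (S = Add(Rational(-2, 3), 155) = Rational(463, 3) ≈ 154.33)
Function('X')(I) = Mul(Pow(Add(60, I), -1), Add(-103, I))
Function('a')(b) = 47
Add(Function('X')(S), Function('a')(137)) = Add(Mul(Pow(Add(60, Rational(463, 3)), -1), Add(-103, Rational(463, 3))), 47) = Add(Mul(Pow(Rational(643, 3), -1), Rational(154, 3)), 47) = Add(Mul(Rational(3, 643), Rational(154, 3)), 47) = Add(Rational(154, 643), 47) = Rational(30375, 643)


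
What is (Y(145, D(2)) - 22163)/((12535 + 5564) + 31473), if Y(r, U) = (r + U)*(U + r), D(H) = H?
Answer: -277/24786 ≈ -0.011176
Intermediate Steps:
Y(r, U) = (U + r)² (Y(r, U) = (U + r)*(U + r) = (U + r)²)
(Y(145, D(2)) - 22163)/((12535 + 5564) + 31473) = ((2 + 145)² - 22163)/((12535 + 5564) + 31473) = (147² - 22163)/(18099 + 31473) = (21609 - 22163)/49572 = -554*1/49572 = -277/24786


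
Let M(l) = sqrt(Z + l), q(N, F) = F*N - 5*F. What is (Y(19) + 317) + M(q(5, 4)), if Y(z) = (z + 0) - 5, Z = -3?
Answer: 331 + I*sqrt(3) ≈ 331.0 + 1.732*I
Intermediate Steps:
q(N, F) = -5*F + F*N
M(l) = sqrt(-3 + l)
Y(z) = -5 + z (Y(z) = z - 5 = -5 + z)
(Y(19) + 317) + M(q(5, 4)) = ((-5 + 19) + 317) + sqrt(-3 + 4*(-5 + 5)) = (14 + 317) + sqrt(-3 + 4*0) = 331 + sqrt(-3 + 0) = 331 + sqrt(-3) = 331 + I*sqrt(3)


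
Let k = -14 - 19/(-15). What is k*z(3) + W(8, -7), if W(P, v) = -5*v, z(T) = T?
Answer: -16/5 ≈ -3.2000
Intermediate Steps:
k = -191/15 (k = -14 - 19*(-1)/15 = -14 - 1*(-19/15) = -14 + 19/15 = -191/15 ≈ -12.733)
k*z(3) + W(8, -7) = -191/15*3 - 5*(-7) = -191/5 + 35 = -16/5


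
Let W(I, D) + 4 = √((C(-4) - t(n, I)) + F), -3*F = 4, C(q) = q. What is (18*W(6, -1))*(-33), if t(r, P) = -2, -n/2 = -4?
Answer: 2376 - 198*I*√30 ≈ 2376.0 - 1084.5*I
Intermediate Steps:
n = 8 (n = -2*(-4) = 8)
F = -4/3 (F = -⅓*4 = -4/3 ≈ -1.3333)
W(I, D) = -4 + I*√30/3 (W(I, D) = -4 + √((-4 - 1*(-2)) - 4/3) = -4 + √((-4 + 2) - 4/3) = -4 + √(-2 - 4/3) = -4 + √(-10/3) = -4 + I*√30/3)
(18*W(6, -1))*(-33) = (18*(-4 + I*√30/3))*(-33) = (-72 + 6*I*√30)*(-33) = 2376 - 198*I*√30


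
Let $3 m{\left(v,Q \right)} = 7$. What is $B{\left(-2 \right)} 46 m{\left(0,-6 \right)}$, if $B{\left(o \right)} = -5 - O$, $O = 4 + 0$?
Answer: $-966$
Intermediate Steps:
$m{\left(v,Q \right)} = \frac{7}{3}$ ($m{\left(v,Q \right)} = \frac{1}{3} \cdot 7 = \frac{7}{3}$)
$O = 4$
$B{\left(o \right)} = -9$ ($B{\left(o \right)} = -5 - 4 = -9$)
$B{\left(-2 \right)} 46 m{\left(0,-6 \right)} = \left(-9\right) 46 \cdot \frac{7}{3} = \left(-414\right) \frac{7}{3} = -966$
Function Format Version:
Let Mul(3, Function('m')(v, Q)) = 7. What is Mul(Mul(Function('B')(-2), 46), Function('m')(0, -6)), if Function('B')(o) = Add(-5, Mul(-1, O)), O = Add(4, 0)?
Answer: -966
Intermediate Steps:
Function('m')(v, Q) = Rational(7, 3) (Function('m')(v, Q) = Mul(Rational(1, 3), 7) = Rational(7, 3))
O = 4
Function('B')(o) = -9 (Function('B')(o) = Add(-5, Mul(-1, 4)) = Add(-5, -4) = -9)
Mul(Mul(Function('B')(-2), 46), Function('m')(0, -6)) = Mul(Mul(-9, 46), Rational(7, 3)) = Mul(-414, Rational(7, 3)) = -966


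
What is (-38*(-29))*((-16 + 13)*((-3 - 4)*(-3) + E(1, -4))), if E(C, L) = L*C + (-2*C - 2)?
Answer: -42978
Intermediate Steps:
E(C, L) = -2 - 2*C + C*L (E(C, L) = C*L + (-2 - 2*C) = -2 - 2*C + C*L)
(-38*(-29))*((-16 + 13)*((-3 - 4)*(-3) + E(1, -4))) = (-38*(-29))*((-16 + 13)*((-3 - 4)*(-3) + (-2 - 2*1 + 1*(-4)))) = 1102*(-3*(-7*(-3) + (-2 - 2 - 4))) = 1102*(-3*(21 - 8)) = 1102*(-3*13) = 1102*(-39) = -42978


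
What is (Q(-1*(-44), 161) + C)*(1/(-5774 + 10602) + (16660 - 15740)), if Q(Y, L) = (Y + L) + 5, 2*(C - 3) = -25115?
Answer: -109662637329/9656 ≈ -1.1357e+7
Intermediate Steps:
C = -25109/2 (C = 3 + (1/2)*(-25115) = 3 - 25115/2 = -25109/2 ≈ -12555.)
Q(Y, L) = 5 + L + Y (Q(Y, L) = (L + Y) + 5 = 5 + L + Y)
(Q(-1*(-44), 161) + C)*(1/(-5774 + 10602) + (16660 - 15740)) = ((5 + 161 - 1*(-44)) - 25109/2)*(1/(-5774 + 10602) + (16660 - 15740)) = ((5 + 161 + 44) - 25109/2)*(1/4828 + 920) = (210 - 25109/2)*(1/4828 + 920) = -24689/2*4441761/4828 = -109662637329/9656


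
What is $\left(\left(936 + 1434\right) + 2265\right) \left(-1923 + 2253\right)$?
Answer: $1529550$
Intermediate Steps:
$\left(\left(936 + 1434\right) + 2265\right) \left(-1923 + 2253\right) = \left(2370 + 2265\right) 330 = 4635 \cdot 330 = 1529550$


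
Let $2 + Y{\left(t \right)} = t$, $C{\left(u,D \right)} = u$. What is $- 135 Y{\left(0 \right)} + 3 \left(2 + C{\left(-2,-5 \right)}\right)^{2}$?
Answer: $270$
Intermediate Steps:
$Y{\left(t \right)} = -2 + t$
$- 135 Y{\left(0 \right)} + 3 \left(2 + C{\left(-2,-5 \right)}\right)^{2} = - 135 \left(-2 + 0\right) + 3 \left(2 - 2\right)^{2} = \left(-135\right) \left(-2\right) + 3 \cdot 0^{2} = 270 + 3 \cdot 0 = 270 + 0 = 270$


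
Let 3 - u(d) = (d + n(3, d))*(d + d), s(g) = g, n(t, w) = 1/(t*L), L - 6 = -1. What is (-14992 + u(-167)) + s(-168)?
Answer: -1063691/15 ≈ -70913.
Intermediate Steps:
L = 5 (L = 6 - 1 = 5)
n(t, w) = 1/(5*t) (n(t, w) = 1/(t*5) = 1/(5*t))
u(d) = 3 - 2*d*(1/15 + d) (u(d) = 3 - (d + (1/5)/3)*(d + d) = 3 - (d + (1/5)*(1/3))*2*d = 3 - (d + 1/15)*2*d = 3 - (1/15 + d)*2*d = 3 - 2*d*(1/15 + d))
(-14992 + u(-167)) + s(-168) = (-14992 + (3 - 2*(-167)**2 - 2/15*(-167))) - 168 = (-14992 + (3 - 2*27889 + 334/15)) - 168 = (-14992 + (3 - 55778 + 334/15)) - 168 = (-14992 - 836291/15) - 168 = -1061171/15 - 168 = -1063691/15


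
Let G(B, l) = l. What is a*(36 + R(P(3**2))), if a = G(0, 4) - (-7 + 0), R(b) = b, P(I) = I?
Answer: 495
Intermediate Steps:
a = 11 (a = 4 - (-7 + 0) = 4 - 1*(-7) = 4 + 7 = 11)
a*(36 + R(P(3**2))) = 11*(36 + 3**2) = 11*(36 + 9) = 11*45 = 495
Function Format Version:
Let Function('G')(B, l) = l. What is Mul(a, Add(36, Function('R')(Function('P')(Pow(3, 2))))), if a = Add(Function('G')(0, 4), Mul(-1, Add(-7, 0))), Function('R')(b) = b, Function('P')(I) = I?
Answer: 495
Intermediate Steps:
a = 11 (a = Add(4, Mul(-1, Add(-7, 0))) = Add(4, Mul(-1, -7)) = Add(4, 7) = 11)
Mul(a, Add(36, Function('R')(Function('P')(Pow(3, 2))))) = Mul(11, Add(36, Pow(3, 2))) = Mul(11, Add(36, 9)) = Mul(11, 45) = 495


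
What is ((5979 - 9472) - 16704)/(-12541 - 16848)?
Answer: 20197/29389 ≈ 0.68723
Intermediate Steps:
((5979 - 9472) - 16704)/(-12541 - 16848) = (-3493 - 16704)/(-29389) = -20197*(-1/29389) = 20197/29389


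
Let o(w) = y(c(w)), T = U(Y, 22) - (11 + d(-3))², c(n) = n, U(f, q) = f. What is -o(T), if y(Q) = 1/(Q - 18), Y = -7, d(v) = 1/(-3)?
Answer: 9/1249 ≈ 0.0072058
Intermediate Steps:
d(v) = -⅓ (d(v) = 1*(-⅓) = -⅓)
T = -1087/9 (T = -7 - (11 - ⅓)² = -7 - (32/3)² = -7 - 1*1024/9 = -7 - 1024/9 = -1087/9 ≈ -120.78)
y(Q) = 1/(-18 + Q)
o(w) = 1/(-18 + w)
-o(T) = -1/(-18 - 1087/9) = -1/(-1249/9) = -1*(-9/1249) = 9/1249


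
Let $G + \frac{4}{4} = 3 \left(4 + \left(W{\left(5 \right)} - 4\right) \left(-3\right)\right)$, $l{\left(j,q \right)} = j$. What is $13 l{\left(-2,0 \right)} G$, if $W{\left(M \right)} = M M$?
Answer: $4628$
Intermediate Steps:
$W{\left(M \right)} = M^{2}$
$G = -178$ ($G = -1 + 3 \left(4 + \left(5^{2} - 4\right) \left(-3\right)\right) = -1 + 3 \left(4 + \left(25 - 4\right) \left(-3\right)\right) = -1 + 3 \left(4 + 21 \left(-3\right)\right) = -1 + 3 \left(4 - 63\right) = -1 + 3 \left(-59\right) = -1 - 177 = -178$)
$13 l{\left(-2,0 \right)} G = 13 \left(-2\right) \left(-178\right) = \left(-26\right) \left(-178\right) = 4628$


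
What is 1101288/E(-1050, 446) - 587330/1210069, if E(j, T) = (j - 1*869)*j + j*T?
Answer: 10100964866/44560790925 ≈ 0.22668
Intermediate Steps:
E(j, T) = T*j + j*(-869 + j) (E(j, T) = (j - 869)*j + T*j = (-869 + j)*j + T*j = j*(-869 + j) + T*j = T*j + j*(-869 + j))
1101288/E(-1050, 446) - 587330/1210069 = 1101288/((-1050*(-869 + 446 - 1050))) - 587330/1210069 = 1101288/((-1050*(-1473))) - 587330*1/1210069 = 1101288/1546650 - 587330/1210069 = 1101288*(1/1546650) - 587330/1210069 = 183548/257775 - 587330/1210069 = 10100964866/44560790925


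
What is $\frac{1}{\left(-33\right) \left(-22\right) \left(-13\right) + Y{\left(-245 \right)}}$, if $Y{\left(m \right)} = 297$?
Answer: $- \frac{1}{9141} \approx -0.0001094$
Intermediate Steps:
$\frac{1}{\left(-33\right) \left(-22\right) \left(-13\right) + Y{\left(-245 \right)}} = \frac{1}{\left(-33\right) \left(-22\right) \left(-13\right) + 297} = \frac{1}{726 \left(-13\right) + 297} = \frac{1}{-9438 + 297} = \frac{1}{-9141} = - \frac{1}{9141}$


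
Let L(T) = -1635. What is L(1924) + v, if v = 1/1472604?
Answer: -2407707539/1472604 ≈ -1635.0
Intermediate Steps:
v = 1/1472604 ≈ 6.7907e-7
L(1924) + v = -1635 + 1/1472604 = -2407707539/1472604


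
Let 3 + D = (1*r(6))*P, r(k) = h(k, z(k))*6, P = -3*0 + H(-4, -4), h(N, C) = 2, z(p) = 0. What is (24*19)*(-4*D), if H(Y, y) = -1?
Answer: 27360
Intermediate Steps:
P = -1 (P = -3*0 - 1 = 0 - 1 = -1)
r(k) = 12 (r(k) = 2*6 = 12)
D = -15 (D = -3 + (1*12)*(-1) = -3 + 12*(-1) = -3 - 12 = -15)
(24*19)*(-4*D) = (24*19)*(-4*(-15)) = 456*60 = 27360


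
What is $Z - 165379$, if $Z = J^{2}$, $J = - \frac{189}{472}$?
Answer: $- \frac{36843759415}{222784} \approx -1.6538 \cdot 10^{5}$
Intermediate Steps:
$J = - \frac{189}{472}$ ($J = \left(-189\right) \frac{1}{472} = - \frac{189}{472} \approx -0.40042$)
$Z = \frac{35721}{222784}$ ($Z = \left(- \frac{189}{472}\right)^{2} = \frac{35721}{222784} \approx 0.16034$)
$Z - 165379 = \frac{35721}{222784} - 165379 = - \frac{36843759415}{222784}$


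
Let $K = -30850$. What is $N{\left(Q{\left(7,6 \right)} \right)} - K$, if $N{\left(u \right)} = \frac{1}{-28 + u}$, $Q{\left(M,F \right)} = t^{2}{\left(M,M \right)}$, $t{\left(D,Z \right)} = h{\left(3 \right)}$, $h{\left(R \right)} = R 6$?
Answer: $\frac{9131601}{296} \approx 30850.0$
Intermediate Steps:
$h{\left(R \right)} = 6 R$
$t{\left(D,Z \right)} = 18$ ($t{\left(D,Z \right)} = 6 \cdot 3 = 18$)
$Q{\left(M,F \right)} = 324$ ($Q{\left(M,F \right)} = 18^{2} = 324$)
$N{\left(Q{\left(7,6 \right)} \right)} - K = \frac{1}{-28 + 324} - -30850 = \frac{1}{296} + 30850 = \frac{9131601}{296}$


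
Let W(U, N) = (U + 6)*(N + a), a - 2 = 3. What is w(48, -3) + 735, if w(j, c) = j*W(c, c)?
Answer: 1023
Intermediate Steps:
a = 5 (a = 2 + 3 = 5)
W(U, N) = (5 + N)*(6 + U) (W(U, N) = (U + 6)*(N + 5) = (6 + U)*(5 + N) = (5 + N)*(6 + U))
w(j, c) = j*(30 + c**2 + 11*c) (w(j, c) = j*(30 + 5*c + 6*c + c*c) = j*(30 + 5*c + 6*c + c**2) = j*(30 + c**2 + 11*c))
w(48, -3) + 735 = 48*(30 + (-3)**2 + 11*(-3)) + 735 = 48*(30 + 9 - 33) + 735 = 48*6 + 735 = 288 + 735 = 1023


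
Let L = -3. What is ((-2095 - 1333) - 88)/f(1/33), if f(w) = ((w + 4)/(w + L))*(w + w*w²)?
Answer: 884481444/10355 ≈ 85416.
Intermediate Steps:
f(w) = (4 + w)*(w + w³)/(-3 + w) (f(w) = ((w + 4)/(w - 3))*(w + w*w²) = ((4 + w)/(-3 + w))*(w + w³) = (4 + w)*(w + w³)/(-3 + w))
((-2095 - 1333) - 88)/f(1/33) = ((-2095 - 1333) - 88)/(((4 + 1/33 + (1/33)³ + 4*(1/33)²)/(33*(-3 + 1/33)))) = (-3428 - 88)/(((4 + 1/33 + (1/33)³ + 4*(1/33)²)/(33*(-3 + 1/33)))) = -3516*(-98/(4 + 1/33 + 1/35937 + 4*(1/1089))) = -3516*(-98/(4 + 1/33 + 1/35937 + 4/1089)) = -3516/((1/33)*(-33/98)*(144970/35937)) = -3516/(-10355/251559) = -3516*(-251559/10355) = 884481444/10355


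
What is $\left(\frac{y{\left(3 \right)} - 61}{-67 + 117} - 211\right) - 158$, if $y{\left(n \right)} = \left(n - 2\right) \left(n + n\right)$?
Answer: $- \frac{3701}{10} \approx -370.1$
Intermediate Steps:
$y{\left(n \right)} = 2 n \left(-2 + n\right)$ ($y{\left(n \right)} = \left(-2 + n\right) 2 n = 2 n \left(-2 + n\right)$)
$\left(\frac{y{\left(3 \right)} - 61}{-67 + 117} - 211\right) - 158 = \left(\frac{2 \cdot 3 \left(-2 + 3\right) - 61}{-67 + 117} - 211\right) - 158 = \left(\frac{2 \cdot 3 \cdot 1 - 61}{50} - 211\right) - 158 = \left(\left(6 - 61\right) \frac{1}{50} - 211\right) - 158 = \left(\left(-55\right) \frac{1}{50} - 211\right) - 158 = \left(- \frac{11}{10} - 211\right) - 158 = - \frac{2121}{10} - 158 = - \frac{3701}{10}$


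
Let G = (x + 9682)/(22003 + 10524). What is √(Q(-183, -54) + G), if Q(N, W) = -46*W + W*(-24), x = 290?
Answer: 12*√27774902881/32527 ≈ 61.484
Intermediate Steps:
Q(N, W) = -70*W (Q(N, W) = -46*W - 24*W = -70*W)
G = 9972/32527 (G = (290 + 9682)/(22003 + 10524) = 9972/32527 ≈ 0.30658)
√(Q(-183, -54) + G) = √(-70*(-54) + 9972/32527) = √(3780 + 9972/32527) = √(122962032/32527) = 12*√27774902881/32527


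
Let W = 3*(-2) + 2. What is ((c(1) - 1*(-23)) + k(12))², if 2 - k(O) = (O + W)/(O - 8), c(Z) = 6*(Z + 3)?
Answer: 2209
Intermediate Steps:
c(Z) = 18 + 6*Z (c(Z) = 6*(3 + Z) = 18 + 6*Z)
W = -4 (W = -6 + 2 = -4)
k(O) = 2 - (-4 + O)/(-8 + O) (k(O) = 2 - (O - 4)/(O - 8) = 2 - (-4 + O)/(-8 + O))
((c(1) - 1*(-23)) + k(12))² = (((18 + 6*1) - 1*(-23)) + (-12 + 12)/(-8 + 12))² = (((18 + 6) + 23) + 0/4)² = ((24 + 23) + (¼)*0)² = (47 + 0)² = 47² = 2209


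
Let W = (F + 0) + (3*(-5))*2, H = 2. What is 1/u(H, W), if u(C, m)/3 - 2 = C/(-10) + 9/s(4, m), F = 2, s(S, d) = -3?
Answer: -5/18 ≈ -0.27778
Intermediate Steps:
W = -28 (W = (2 + 0) + (3*(-5))*2 = 2 - 15*2 = 2 - 30 = -28)
u(C, m) = -3 - 3*C/10 (u(C, m) = 6 + 3*(C/(-10) + 9/(-3)) = 6 + 3*(C*(-⅒) + 9*(-⅓)) = 6 + 3*(-C/10 - 3) = 6 + 3*(-3 - C/10) = 6 + (-9 - 3*C/10) = -3 - 3*C/10)
1/u(H, W) = 1/(-3 - 3/10*2) = 1/(-3 - ⅗) = 1/(-18/5) = -5/18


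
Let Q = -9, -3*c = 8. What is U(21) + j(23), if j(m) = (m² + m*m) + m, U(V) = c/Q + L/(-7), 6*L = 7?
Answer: 58381/54 ≈ 1081.1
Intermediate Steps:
L = 7/6 (L = (⅙)*7 = 7/6 ≈ 1.1667)
c = -8/3 (c = -⅓*8 = -8/3 ≈ -2.6667)
U(V) = 7/54 (U(V) = -8/3/(-9) + (7/6)/(-7) = -8/3*(-⅑) + (7/6)*(-⅐) = 8/27 - ⅙ = 7/54)
j(m) = m + 2*m² (j(m) = (m² + m²) + m = 2*m² + m = m + 2*m²)
U(21) + j(23) = 7/54 + 23*(1 + 2*23) = 7/54 + 23*(1 + 46) = 7/54 + 23*47 = 7/54 + 1081 = 58381/54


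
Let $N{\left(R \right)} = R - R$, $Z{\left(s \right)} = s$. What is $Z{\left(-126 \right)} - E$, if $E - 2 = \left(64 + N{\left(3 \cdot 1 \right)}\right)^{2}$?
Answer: $-4224$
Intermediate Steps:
$N{\left(R \right)} = 0$
$E = 4098$ ($E = 2 + \left(64 + 0\right)^{2} = 2 + 64^{2} = 2 + 4096 = 4098$)
$Z{\left(-126 \right)} - E = -126 - 4098 = -4224$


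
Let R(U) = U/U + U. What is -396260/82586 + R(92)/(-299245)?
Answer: -59293252099/12356723785 ≈ -4.7985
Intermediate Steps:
R(U) = 1 + U
-396260/82586 + R(92)/(-299245) = -396260/82586 + (1 + 92)/(-299245) = -396260*1/82586 + 93*(-1/299245) = -198130/41293 - 93/299245 = -59293252099/12356723785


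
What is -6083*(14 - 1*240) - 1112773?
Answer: 261985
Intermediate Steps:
-6083*(14 - 1*240) - 1112773 = -6083*(14 - 240) - 1112773 = -6083*(-226) - 1112773 = 1374758 - 1112773 = 261985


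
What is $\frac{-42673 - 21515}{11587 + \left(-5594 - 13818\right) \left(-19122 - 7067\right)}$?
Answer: $- \frac{64188}{508392455} \approx -0.00012626$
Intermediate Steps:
$\frac{-42673 - 21515}{11587 + \left(-5594 - 13818\right) \left(-19122 - 7067\right)} = - \frac{64188}{11587 - -508380868} = - \frac{64188}{11587 + 508380868} = - \frac{64188}{508392455}$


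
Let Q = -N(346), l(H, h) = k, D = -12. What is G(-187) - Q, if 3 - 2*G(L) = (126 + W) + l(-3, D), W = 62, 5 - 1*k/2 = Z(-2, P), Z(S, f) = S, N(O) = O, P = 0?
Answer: 493/2 ≈ 246.50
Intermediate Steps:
k = 14 (k = 10 - 2*(-2) = 10 + 4 = 14)
l(H, h) = 14
G(L) = -199/2 (G(L) = 3/2 - ((126 + 62) + 14)/2 = 3/2 - (188 + 14)/2 = 3/2 - ½*202 = 3/2 - 101 = -199/2)
Q = -346 (Q = -1*346 = -346)
G(-187) - Q = -199/2 - 1*(-346) = -199/2 + 346 = 493/2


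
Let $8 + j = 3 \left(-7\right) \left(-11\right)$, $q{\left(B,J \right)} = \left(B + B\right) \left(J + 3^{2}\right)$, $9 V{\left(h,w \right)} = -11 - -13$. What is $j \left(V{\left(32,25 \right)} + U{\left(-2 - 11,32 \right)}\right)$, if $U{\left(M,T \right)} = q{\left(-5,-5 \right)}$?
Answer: $- \frac{79834}{9} \approx -8870.4$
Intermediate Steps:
$V{\left(h,w \right)} = \frac{2}{9}$ ($V{\left(h,w \right)} = \frac{-11 - -13}{9} = \frac{-11 + 13}{9} = \frac{1}{9} \cdot 2 = \frac{2}{9}$)
$q{\left(B,J \right)} = 2 B \left(9 + J\right)$ ($q{\left(B,J \right)} = 2 B \left(J + 9\right) = 2 B \left(9 + J\right)$)
$U{\left(M,T \right)} = -40$ ($U{\left(M,T \right)} = 2 \left(-5\right) \left(9 - 5\right) = 2 \left(-5\right) 4 = -40$)
$j = 223$ ($j = -8 + 3 \left(-7\right) \left(-11\right) = -8 - -231 = -8 + 231 = 223$)
$j \left(V{\left(32,25 \right)} + U{\left(-2 - 11,32 \right)}\right) = 223 \left(\frac{2}{9} - 40\right) = 223 \left(- \frac{358}{9}\right) = - \frac{79834}{9}$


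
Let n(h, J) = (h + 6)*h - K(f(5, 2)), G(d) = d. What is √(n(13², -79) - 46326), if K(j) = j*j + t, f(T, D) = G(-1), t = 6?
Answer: 21*I*√38 ≈ 129.45*I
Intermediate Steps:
f(T, D) = -1
K(j) = 6 + j² (K(j) = j*j + 6 = j² + 6 = 6 + j²)
n(h, J) = -7 + h*(6 + h) (n(h, J) = (h + 6)*h - (6 + (-1)²) = (6 + h)*h - (6 + 1) = h*(6 + h) - 1*7 = h*(6 + h) - 7 = -7 + h*(6 + h))
√(n(13², -79) - 46326) = √((-7 + (13²)² + 6*13²) - 46326) = √((-7 + 169² + 6*169) - 46326) = √((-7 + 28561 + 1014) - 46326) = √(29568 - 46326) = √(-16758) = 21*I*√38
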